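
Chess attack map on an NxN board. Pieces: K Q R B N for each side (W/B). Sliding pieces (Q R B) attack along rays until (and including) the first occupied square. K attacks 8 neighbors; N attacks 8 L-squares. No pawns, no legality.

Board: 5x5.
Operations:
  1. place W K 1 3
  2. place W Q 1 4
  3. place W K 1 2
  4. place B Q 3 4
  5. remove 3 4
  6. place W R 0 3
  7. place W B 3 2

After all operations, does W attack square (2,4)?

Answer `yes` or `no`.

Answer: yes

Derivation:
Op 1: place WK@(1,3)
Op 2: place WQ@(1,4)
Op 3: place WK@(1,2)
Op 4: place BQ@(3,4)
Op 5: remove (3,4)
Op 6: place WR@(0,3)
Op 7: place WB@(3,2)
Per-piece attacks for W:
  WR@(0,3): attacks (0,4) (0,2) (0,1) (0,0) (1,3) [ray(1,0) blocked at (1,3)]
  WK@(1,2): attacks (1,3) (1,1) (2,2) (0,2) (2,3) (2,1) (0,3) (0,1)
  WK@(1,3): attacks (1,4) (1,2) (2,3) (0,3) (2,4) (2,2) (0,4) (0,2)
  WQ@(1,4): attacks (1,3) (2,4) (3,4) (4,4) (0,4) (2,3) (3,2) (0,3) [ray(0,-1) blocked at (1,3); ray(1,-1) blocked at (3,2); ray(-1,-1) blocked at (0,3)]
  WB@(3,2): attacks (4,3) (4,1) (2,3) (1,4) (2,1) (1,0) [ray(-1,1) blocked at (1,4)]
W attacks (2,4): yes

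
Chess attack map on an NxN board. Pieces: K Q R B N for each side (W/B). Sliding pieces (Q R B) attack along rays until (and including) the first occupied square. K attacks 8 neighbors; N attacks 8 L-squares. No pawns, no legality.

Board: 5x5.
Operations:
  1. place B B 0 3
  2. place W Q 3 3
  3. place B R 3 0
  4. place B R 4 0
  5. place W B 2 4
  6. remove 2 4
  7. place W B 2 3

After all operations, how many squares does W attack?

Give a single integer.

Answer: 16

Derivation:
Op 1: place BB@(0,3)
Op 2: place WQ@(3,3)
Op 3: place BR@(3,0)
Op 4: place BR@(4,0)
Op 5: place WB@(2,4)
Op 6: remove (2,4)
Op 7: place WB@(2,3)
Per-piece attacks for W:
  WB@(2,3): attacks (3,4) (3,2) (4,1) (1,4) (1,2) (0,1)
  WQ@(3,3): attacks (3,4) (3,2) (3,1) (3,0) (4,3) (2,3) (4,4) (4,2) (2,4) (2,2) (1,1) (0,0) [ray(0,-1) blocked at (3,0); ray(-1,0) blocked at (2,3)]
Union (16 distinct): (0,0) (0,1) (1,1) (1,2) (1,4) (2,2) (2,3) (2,4) (3,0) (3,1) (3,2) (3,4) (4,1) (4,2) (4,3) (4,4)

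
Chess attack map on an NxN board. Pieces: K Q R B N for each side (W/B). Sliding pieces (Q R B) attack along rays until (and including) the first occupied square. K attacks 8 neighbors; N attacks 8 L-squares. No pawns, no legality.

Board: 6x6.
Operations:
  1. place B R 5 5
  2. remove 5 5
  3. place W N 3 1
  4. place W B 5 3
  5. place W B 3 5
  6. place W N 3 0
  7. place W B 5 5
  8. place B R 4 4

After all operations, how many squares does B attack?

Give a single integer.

Answer: 10

Derivation:
Op 1: place BR@(5,5)
Op 2: remove (5,5)
Op 3: place WN@(3,1)
Op 4: place WB@(5,3)
Op 5: place WB@(3,5)
Op 6: place WN@(3,0)
Op 7: place WB@(5,5)
Op 8: place BR@(4,4)
Per-piece attacks for B:
  BR@(4,4): attacks (4,5) (4,3) (4,2) (4,1) (4,0) (5,4) (3,4) (2,4) (1,4) (0,4)
Union (10 distinct): (0,4) (1,4) (2,4) (3,4) (4,0) (4,1) (4,2) (4,3) (4,5) (5,4)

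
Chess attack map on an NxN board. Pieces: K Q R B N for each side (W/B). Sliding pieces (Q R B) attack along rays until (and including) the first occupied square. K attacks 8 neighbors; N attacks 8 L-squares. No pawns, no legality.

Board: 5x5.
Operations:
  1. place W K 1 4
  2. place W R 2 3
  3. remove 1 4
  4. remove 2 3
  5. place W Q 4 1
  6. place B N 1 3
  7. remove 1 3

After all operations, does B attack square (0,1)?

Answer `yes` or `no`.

Op 1: place WK@(1,4)
Op 2: place WR@(2,3)
Op 3: remove (1,4)
Op 4: remove (2,3)
Op 5: place WQ@(4,1)
Op 6: place BN@(1,3)
Op 7: remove (1,3)
Per-piece attacks for B:
B attacks (0,1): no

Answer: no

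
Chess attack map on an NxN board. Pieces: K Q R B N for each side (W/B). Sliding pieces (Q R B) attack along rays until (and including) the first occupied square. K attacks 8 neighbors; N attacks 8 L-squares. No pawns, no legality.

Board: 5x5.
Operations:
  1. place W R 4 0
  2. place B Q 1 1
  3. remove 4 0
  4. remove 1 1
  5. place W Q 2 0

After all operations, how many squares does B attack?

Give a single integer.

Op 1: place WR@(4,0)
Op 2: place BQ@(1,1)
Op 3: remove (4,0)
Op 4: remove (1,1)
Op 5: place WQ@(2,0)
Per-piece attacks for B:
Union (0 distinct): (none)

Answer: 0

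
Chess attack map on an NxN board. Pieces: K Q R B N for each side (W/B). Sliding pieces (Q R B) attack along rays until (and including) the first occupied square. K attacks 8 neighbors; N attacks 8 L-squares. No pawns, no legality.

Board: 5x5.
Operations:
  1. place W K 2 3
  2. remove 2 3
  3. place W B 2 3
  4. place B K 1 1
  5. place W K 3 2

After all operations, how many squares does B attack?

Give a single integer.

Answer: 8

Derivation:
Op 1: place WK@(2,3)
Op 2: remove (2,3)
Op 3: place WB@(2,3)
Op 4: place BK@(1,1)
Op 5: place WK@(3,2)
Per-piece attacks for B:
  BK@(1,1): attacks (1,2) (1,0) (2,1) (0,1) (2,2) (2,0) (0,2) (0,0)
Union (8 distinct): (0,0) (0,1) (0,2) (1,0) (1,2) (2,0) (2,1) (2,2)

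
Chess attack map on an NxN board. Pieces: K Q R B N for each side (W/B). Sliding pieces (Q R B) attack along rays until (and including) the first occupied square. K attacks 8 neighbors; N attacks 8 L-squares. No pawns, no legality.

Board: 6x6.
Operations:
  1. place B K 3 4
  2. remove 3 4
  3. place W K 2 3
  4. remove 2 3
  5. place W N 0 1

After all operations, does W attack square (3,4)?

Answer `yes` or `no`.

Answer: no

Derivation:
Op 1: place BK@(3,4)
Op 2: remove (3,4)
Op 3: place WK@(2,3)
Op 4: remove (2,3)
Op 5: place WN@(0,1)
Per-piece attacks for W:
  WN@(0,1): attacks (1,3) (2,2) (2,0)
W attacks (3,4): no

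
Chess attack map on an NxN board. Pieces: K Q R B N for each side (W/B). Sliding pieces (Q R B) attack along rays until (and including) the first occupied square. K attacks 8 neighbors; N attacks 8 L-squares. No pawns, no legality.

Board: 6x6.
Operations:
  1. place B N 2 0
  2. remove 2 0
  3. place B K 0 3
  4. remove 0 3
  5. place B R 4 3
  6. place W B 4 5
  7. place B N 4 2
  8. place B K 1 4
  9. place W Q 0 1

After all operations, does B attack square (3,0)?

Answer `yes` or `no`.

Op 1: place BN@(2,0)
Op 2: remove (2,0)
Op 3: place BK@(0,3)
Op 4: remove (0,3)
Op 5: place BR@(4,3)
Op 6: place WB@(4,5)
Op 7: place BN@(4,2)
Op 8: place BK@(1,4)
Op 9: place WQ@(0,1)
Per-piece attacks for B:
  BK@(1,4): attacks (1,5) (1,3) (2,4) (0,4) (2,5) (2,3) (0,5) (0,3)
  BN@(4,2): attacks (5,4) (3,4) (2,3) (5,0) (3,0) (2,1)
  BR@(4,3): attacks (4,4) (4,5) (4,2) (5,3) (3,3) (2,3) (1,3) (0,3) [ray(0,1) blocked at (4,5); ray(0,-1) blocked at (4,2)]
B attacks (3,0): yes

Answer: yes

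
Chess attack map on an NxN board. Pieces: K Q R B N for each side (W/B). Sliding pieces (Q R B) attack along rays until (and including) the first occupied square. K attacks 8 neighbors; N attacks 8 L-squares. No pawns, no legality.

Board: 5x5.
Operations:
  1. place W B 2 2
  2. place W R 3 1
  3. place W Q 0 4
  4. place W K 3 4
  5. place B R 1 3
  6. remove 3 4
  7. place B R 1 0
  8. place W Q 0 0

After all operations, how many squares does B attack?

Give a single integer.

Op 1: place WB@(2,2)
Op 2: place WR@(3,1)
Op 3: place WQ@(0,4)
Op 4: place WK@(3,4)
Op 5: place BR@(1,3)
Op 6: remove (3,4)
Op 7: place BR@(1,0)
Op 8: place WQ@(0,0)
Per-piece attacks for B:
  BR@(1,0): attacks (1,1) (1,2) (1,3) (2,0) (3,0) (4,0) (0,0) [ray(0,1) blocked at (1,3); ray(-1,0) blocked at (0,0)]
  BR@(1,3): attacks (1,4) (1,2) (1,1) (1,0) (2,3) (3,3) (4,3) (0,3) [ray(0,-1) blocked at (1,0)]
Union (13 distinct): (0,0) (0,3) (1,0) (1,1) (1,2) (1,3) (1,4) (2,0) (2,3) (3,0) (3,3) (4,0) (4,3)

Answer: 13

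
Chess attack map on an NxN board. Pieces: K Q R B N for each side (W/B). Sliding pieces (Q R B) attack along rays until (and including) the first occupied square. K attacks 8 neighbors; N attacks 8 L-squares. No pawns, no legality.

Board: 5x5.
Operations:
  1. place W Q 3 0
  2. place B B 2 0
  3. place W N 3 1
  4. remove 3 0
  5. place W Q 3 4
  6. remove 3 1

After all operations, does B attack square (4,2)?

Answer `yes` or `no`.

Op 1: place WQ@(3,0)
Op 2: place BB@(2,0)
Op 3: place WN@(3,1)
Op 4: remove (3,0)
Op 5: place WQ@(3,4)
Op 6: remove (3,1)
Per-piece attacks for B:
  BB@(2,0): attacks (3,1) (4,2) (1,1) (0,2)
B attacks (4,2): yes

Answer: yes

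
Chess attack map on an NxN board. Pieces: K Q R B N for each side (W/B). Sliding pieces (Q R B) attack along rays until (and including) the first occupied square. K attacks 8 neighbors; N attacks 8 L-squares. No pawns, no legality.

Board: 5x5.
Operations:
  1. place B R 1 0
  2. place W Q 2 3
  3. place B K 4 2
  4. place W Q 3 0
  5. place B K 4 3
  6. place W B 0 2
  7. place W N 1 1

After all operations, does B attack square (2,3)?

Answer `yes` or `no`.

Op 1: place BR@(1,0)
Op 2: place WQ@(2,3)
Op 3: place BK@(4,2)
Op 4: place WQ@(3,0)
Op 5: place BK@(4,3)
Op 6: place WB@(0,2)
Op 7: place WN@(1,1)
Per-piece attacks for B:
  BR@(1,0): attacks (1,1) (2,0) (3,0) (0,0) [ray(0,1) blocked at (1,1); ray(1,0) blocked at (3,0)]
  BK@(4,2): attacks (4,3) (4,1) (3,2) (3,3) (3,1)
  BK@(4,3): attacks (4,4) (4,2) (3,3) (3,4) (3,2)
B attacks (2,3): no

Answer: no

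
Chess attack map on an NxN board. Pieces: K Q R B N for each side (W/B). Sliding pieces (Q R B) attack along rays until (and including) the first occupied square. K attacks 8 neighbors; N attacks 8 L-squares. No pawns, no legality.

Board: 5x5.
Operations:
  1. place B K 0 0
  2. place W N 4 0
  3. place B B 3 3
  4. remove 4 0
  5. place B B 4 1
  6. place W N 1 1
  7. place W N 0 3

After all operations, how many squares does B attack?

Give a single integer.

Op 1: place BK@(0,0)
Op 2: place WN@(4,0)
Op 3: place BB@(3,3)
Op 4: remove (4,0)
Op 5: place BB@(4,1)
Op 6: place WN@(1,1)
Op 7: place WN@(0,3)
Per-piece attacks for B:
  BK@(0,0): attacks (0,1) (1,0) (1,1)
  BB@(3,3): attacks (4,4) (4,2) (2,4) (2,2) (1,1) [ray(-1,-1) blocked at (1,1)]
  BB@(4,1): attacks (3,2) (2,3) (1,4) (3,0)
Union (11 distinct): (0,1) (1,0) (1,1) (1,4) (2,2) (2,3) (2,4) (3,0) (3,2) (4,2) (4,4)

Answer: 11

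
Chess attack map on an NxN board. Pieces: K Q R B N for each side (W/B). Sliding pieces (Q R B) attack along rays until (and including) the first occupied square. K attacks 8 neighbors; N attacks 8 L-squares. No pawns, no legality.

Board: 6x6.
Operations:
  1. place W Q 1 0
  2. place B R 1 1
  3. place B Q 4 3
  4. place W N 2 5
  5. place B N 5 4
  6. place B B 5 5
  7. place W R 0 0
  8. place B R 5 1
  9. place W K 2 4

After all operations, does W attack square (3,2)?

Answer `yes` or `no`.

Answer: yes

Derivation:
Op 1: place WQ@(1,0)
Op 2: place BR@(1,1)
Op 3: place BQ@(4,3)
Op 4: place WN@(2,5)
Op 5: place BN@(5,4)
Op 6: place BB@(5,5)
Op 7: place WR@(0,0)
Op 8: place BR@(5,1)
Op 9: place WK@(2,4)
Per-piece attacks for W:
  WR@(0,0): attacks (0,1) (0,2) (0,3) (0,4) (0,5) (1,0) [ray(1,0) blocked at (1,0)]
  WQ@(1,0): attacks (1,1) (2,0) (3,0) (4,0) (5,0) (0,0) (2,1) (3,2) (4,3) (0,1) [ray(0,1) blocked at (1,1); ray(-1,0) blocked at (0,0); ray(1,1) blocked at (4,3)]
  WK@(2,4): attacks (2,5) (2,3) (3,4) (1,4) (3,5) (3,3) (1,5) (1,3)
  WN@(2,5): attacks (3,3) (4,4) (1,3) (0,4)
W attacks (3,2): yes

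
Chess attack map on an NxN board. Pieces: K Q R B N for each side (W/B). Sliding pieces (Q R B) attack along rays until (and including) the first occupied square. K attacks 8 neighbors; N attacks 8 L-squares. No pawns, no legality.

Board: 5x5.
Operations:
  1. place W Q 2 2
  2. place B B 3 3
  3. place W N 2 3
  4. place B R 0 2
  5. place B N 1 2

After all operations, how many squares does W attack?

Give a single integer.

Op 1: place WQ@(2,2)
Op 2: place BB@(3,3)
Op 3: place WN@(2,3)
Op 4: place BR@(0,2)
Op 5: place BN@(1,2)
Per-piece attacks for W:
  WQ@(2,2): attacks (2,3) (2,1) (2,0) (3,2) (4,2) (1,2) (3,3) (3,1) (4,0) (1,3) (0,4) (1,1) (0,0) [ray(0,1) blocked at (2,3); ray(-1,0) blocked at (1,2); ray(1,1) blocked at (3,3)]
  WN@(2,3): attacks (4,4) (0,4) (3,1) (4,2) (1,1) (0,2)
Union (15 distinct): (0,0) (0,2) (0,4) (1,1) (1,2) (1,3) (2,0) (2,1) (2,3) (3,1) (3,2) (3,3) (4,0) (4,2) (4,4)

Answer: 15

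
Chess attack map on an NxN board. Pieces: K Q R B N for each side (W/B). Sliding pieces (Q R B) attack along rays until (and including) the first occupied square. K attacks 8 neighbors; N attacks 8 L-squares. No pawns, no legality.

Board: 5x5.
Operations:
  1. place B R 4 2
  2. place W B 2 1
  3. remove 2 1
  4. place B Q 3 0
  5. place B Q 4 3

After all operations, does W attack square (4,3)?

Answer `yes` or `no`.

Answer: no

Derivation:
Op 1: place BR@(4,2)
Op 2: place WB@(2,1)
Op 3: remove (2,1)
Op 4: place BQ@(3,0)
Op 5: place BQ@(4,3)
Per-piece attacks for W:
W attacks (4,3): no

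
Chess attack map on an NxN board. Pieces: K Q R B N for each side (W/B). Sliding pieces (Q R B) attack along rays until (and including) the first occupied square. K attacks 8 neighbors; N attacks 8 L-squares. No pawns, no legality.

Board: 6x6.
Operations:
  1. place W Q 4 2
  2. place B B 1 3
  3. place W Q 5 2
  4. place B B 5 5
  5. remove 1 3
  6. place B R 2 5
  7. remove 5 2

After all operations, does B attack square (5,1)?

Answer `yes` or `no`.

Op 1: place WQ@(4,2)
Op 2: place BB@(1,3)
Op 3: place WQ@(5,2)
Op 4: place BB@(5,5)
Op 5: remove (1,3)
Op 6: place BR@(2,5)
Op 7: remove (5,2)
Per-piece attacks for B:
  BR@(2,5): attacks (2,4) (2,3) (2,2) (2,1) (2,0) (3,5) (4,5) (5,5) (1,5) (0,5) [ray(1,0) blocked at (5,5)]
  BB@(5,5): attacks (4,4) (3,3) (2,2) (1,1) (0,0)
B attacks (5,1): no

Answer: no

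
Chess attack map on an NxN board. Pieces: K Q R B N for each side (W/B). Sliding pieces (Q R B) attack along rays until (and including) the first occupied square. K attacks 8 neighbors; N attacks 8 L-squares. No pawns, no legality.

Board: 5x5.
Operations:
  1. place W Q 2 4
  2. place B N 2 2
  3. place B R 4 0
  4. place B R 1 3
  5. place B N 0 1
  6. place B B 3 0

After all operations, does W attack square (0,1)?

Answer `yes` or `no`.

Answer: no

Derivation:
Op 1: place WQ@(2,4)
Op 2: place BN@(2,2)
Op 3: place BR@(4,0)
Op 4: place BR@(1,3)
Op 5: place BN@(0,1)
Op 6: place BB@(3,0)
Per-piece attacks for W:
  WQ@(2,4): attacks (2,3) (2,2) (3,4) (4,4) (1,4) (0,4) (3,3) (4,2) (1,3) [ray(0,-1) blocked at (2,2); ray(-1,-1) blocked at (1,3)]
W attacks (0,1): no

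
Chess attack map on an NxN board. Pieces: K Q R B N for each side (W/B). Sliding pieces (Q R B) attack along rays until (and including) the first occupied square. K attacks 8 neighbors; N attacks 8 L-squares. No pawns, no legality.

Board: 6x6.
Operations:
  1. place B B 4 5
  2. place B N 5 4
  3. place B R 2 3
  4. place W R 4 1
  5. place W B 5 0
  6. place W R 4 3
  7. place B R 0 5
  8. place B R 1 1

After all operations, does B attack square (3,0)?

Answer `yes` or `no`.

Op 1: place BB@(4,5)
Op 2: place BN@(5,4)
Op 3: place BR@(2,3)
Op 4: place WR@(4,1)
Op 5: place WB@(5,0)
Op 6: place WR@(4,3)
Op 7: place BR@(0,5)
Op 8: place BR@(1,1)
Per-piece attacks for B:
  BR@(0,5): attacks (0,4) (0,3) (0,2) (0,1) (0,0) (1,5) (2,5) (3,5) (4,5) [ray(1,0) blocked at (4,5)]
  BR@(1,1): attacks (1,2) (1,3) (1,4) (1,5) (1,0) (2,1) (3,1) (4,1) (0,1) [ray(1,0) blocked at (4,1)]
  BR@(2,3): attacks (2,4) (2,5) (2,2) (2,1) (2,0) (3,3) (4,3) (1,3) (0,3) [ray(1,0) blocked at (4,3)]
  BB@(4,5): attacks (5,4) (3,4) (2,3) [ray(1,-1) blocked at (5,4); ray(-1,-1) blocked at (2,3)]
  BN@(5,4): attacks (3,5) (4,2) (3,3)
B attacks (3,0): no

Answer: no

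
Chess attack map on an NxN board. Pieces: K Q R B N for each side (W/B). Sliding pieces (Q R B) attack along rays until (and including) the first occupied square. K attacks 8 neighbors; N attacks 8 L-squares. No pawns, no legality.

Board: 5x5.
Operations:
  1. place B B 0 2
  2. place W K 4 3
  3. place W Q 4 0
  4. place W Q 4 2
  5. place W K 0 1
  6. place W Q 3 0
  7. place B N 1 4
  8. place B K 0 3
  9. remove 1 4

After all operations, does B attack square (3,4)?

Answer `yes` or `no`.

Answer: no

Derivation:
Op 1: place BB@(0,2)
Op 2: place WK@(4,3)
Op 3: place WQ@(4,0)
Op 4: place WQ@(4,2)
Op 5: place WK@(0,1)
Op 6: place WQ@(3,0)
Op 7: place BN@(1,4)
Op 8: place BK@(0,3)
Op 9: remove (1,4)
Per-piece attacks for B:
  BB@(0,2): attacks (1,3) (2,4) (1,1) (2,0)
  BK@(0,3): attacks (0,4) (0,2) (1,3) (1,4) (1,2)
B attacks (3,4): no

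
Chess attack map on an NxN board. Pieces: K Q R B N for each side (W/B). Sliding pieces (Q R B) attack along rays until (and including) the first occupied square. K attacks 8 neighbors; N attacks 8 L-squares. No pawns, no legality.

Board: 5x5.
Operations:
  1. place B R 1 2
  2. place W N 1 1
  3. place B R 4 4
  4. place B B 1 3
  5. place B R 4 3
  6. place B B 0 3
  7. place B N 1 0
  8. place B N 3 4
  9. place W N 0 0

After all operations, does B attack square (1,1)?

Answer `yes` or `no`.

Answer: yes

Derivation:
Op 1: place BR@(1,2)
Op 2: place WN@(1,1)
Op 3: place BR@(4,4)
Op 4: place BB@(1,3)
Op 5: place BR@(4,3)
Op 6: place BB@(0,3)
Op 7: place BN@(1,0)
Op 8: place BN@(3,4)
Op 9: place WN@(0,0)
Per-piece attacks for B:
  BB@(0,3): attacks (1,4) (1,2) [ray(1,-1) blocked at (1,2)]
  BN@(1,0): attacks (2,2) (3,1) (0,2)
  BR@(1,2): attacks (1,3) (1,1) (2,2) (3,2) (4,2) (0,2) [ray(0,1) blocked at (1,3); ray(0,-1) blocked at (1,1)]
  BB@(1,3): attacks (2,4) (2,2) (3,1) (4,0) (0,4) (0,2)
  BN@(3,4): attacks (4,2) (2,2) (1,3)
  BR@(4,3): attacks (4,4) (4,2) (4,1) (4,0) (3,3) (2,3) (1,3) [ray(0,1) blocked at (4,4); ray(-1,0) blocked at (1,3)]
  BR@(4,4): attacks (4,3) (3,4) [ray(0,-1) blocked at (4,3); ray(-1,0) blocked at (3,4)]
B attacks (1,1): yes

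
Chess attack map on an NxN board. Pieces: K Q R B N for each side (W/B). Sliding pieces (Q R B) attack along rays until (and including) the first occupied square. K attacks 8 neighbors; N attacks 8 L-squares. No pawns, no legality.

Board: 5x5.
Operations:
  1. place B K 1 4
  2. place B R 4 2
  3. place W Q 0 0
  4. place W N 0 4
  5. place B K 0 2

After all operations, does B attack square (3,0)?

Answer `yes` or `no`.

Op 1: place BK@(1,4)
Op 2: place BR@(4,2)
Op 3: place WQ@(0,0)
Op 4: place WN@(0,4)
Op 5: place BK@(0,2)
Per-piece attacks for B:
  BK@(0,2): attacks (0,3) (0,1) (1,2) (1,3) (1,1)
  BK@(1,4): attacks (1,3) (2,4) (0,4) (2,3) (0,3)
  BR@(4,2): attacks (4,3) (4,4) (4,1) (4,0) (3,2) (2,2) (1,2) (0,2) [ray(-1,0) blocked at (0,2)]
B attacks (3,0): no

Answer: no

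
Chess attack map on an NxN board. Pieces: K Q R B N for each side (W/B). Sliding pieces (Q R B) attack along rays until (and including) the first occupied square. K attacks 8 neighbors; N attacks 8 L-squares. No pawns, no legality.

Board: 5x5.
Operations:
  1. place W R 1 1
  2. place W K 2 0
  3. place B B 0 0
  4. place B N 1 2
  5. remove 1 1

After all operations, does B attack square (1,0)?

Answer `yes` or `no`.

Op 1: place WR@(1,1)
Op 2: place WK@(2,0)
Op 3: place BB@(0,0)
Op 4: place BN@(1,2)
Op 5: remove (1,1)
Per-piece attacks for B:
  BB@(0,0): attacks (1,1) (2,2) (3,3) (4,4)
  BN@(1,2): attacks (2,4) (3,3) (0,4) (2,0) (3,1) (0,0)
B attacks (1,0): no

Answer: no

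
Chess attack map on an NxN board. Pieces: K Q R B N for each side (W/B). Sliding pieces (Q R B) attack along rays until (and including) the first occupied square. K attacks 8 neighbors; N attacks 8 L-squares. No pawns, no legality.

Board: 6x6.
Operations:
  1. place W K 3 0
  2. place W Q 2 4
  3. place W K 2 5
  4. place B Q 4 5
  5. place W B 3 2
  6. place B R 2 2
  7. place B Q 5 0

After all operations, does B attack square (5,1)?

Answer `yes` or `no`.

Op 1: place WK@(3,0)
Op 2: place WQ@(2,4)
Op 3: place WK@(2,5)
Op 4: place BQ@(4,5)
Op 5: place WB@(3,2)
Op 6: place BR@(2,2)
Op 7: place BQ@(5,0)
Per-piece attacks for B:
  BR@(2,2): attacks (2,3) (2,4) (2,1) (2,0) (3,2) (1,2) (0,2) [ray(0,1) blocked at (2,4); ray(1,0) blocked at (3,2)]
  BQ@(4,5): attacks (4,4) (4,3) (4,2) (4,1) (4,0) (5,5) (3,5) (2,5) (5,4) (3,4) (2,3) (1,2) (0,1) [ray(-1,0) blocked at (2,5)]
  BQ@(5,0): attacks (5,1) (5,2) (5,3) (5,4) (5,5) (4,0) (3,0) (4,1) (3,2) [ray(-1,0) blocked at (3,0); ray(-1,1) blocked at (3,2)]
B attacks (5,1): yes

Answer: yes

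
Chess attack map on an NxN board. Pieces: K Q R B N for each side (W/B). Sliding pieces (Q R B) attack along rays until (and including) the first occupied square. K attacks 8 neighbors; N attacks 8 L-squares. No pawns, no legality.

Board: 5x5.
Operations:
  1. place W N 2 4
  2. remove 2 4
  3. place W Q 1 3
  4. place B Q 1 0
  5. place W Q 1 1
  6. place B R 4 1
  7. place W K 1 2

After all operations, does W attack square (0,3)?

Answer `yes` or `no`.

Answer: yes

Derivation:
Op 1: place WN@(2,4)
Op 2: remove (2,4)
Op 3: place WQ@(1,3)
Op 4: place BQ@(1,0)
Op 5: place WQ@(1,1)
Op 6: place BR@(4,1)
Op 7: place WK@(1,2)
Per-piece attacks for W:
  WQ@(1,1): attacks (1,2) (1,0) (2,1) (3,1) (4,1) (0,1) (2,2) (3,3) (4,4) (2,0) (0,2) (0,0) [ray(0,1) blocked at (1,2); ray(0,-1) blocked at (1,0); ray(1,0) blocked at (4,1)]
  WK@(1,2): attacks (1,3) (1,1) (2,2) (0,2) (2,3) (2,1) (0,3) (0,1)
  WQ@(1,3): attacks (1,4) (1,2) (2,3) (3,3) (4,3) (0,3) (2,4) (2,2) (3,1) (4,0) (0,4) (0,2) [ray(0,-1) blocked at (1,2)]
W attacks (0,3): yes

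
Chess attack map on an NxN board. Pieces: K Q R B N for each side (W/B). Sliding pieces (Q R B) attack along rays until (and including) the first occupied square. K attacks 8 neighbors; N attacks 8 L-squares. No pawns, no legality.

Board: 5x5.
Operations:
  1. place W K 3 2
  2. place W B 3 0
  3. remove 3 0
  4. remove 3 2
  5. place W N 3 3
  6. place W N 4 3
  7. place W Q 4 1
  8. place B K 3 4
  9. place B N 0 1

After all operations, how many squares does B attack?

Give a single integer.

Op 1: place WK@(3,2)
Op 2: place WB@(3,0)
Op 3: remove (3,0)
Op 4: remove (3,2)
Op 5: place WN@(3,3)
Op 6: place WN@(4,3)
Op 7: place WQ@(4,1)
Op 8: place BK@(3,4)
Op 9: place BN@(0,1)
Per-piece attacks for B:
  BN@(0,1): attacks (1,3) (2,2) (2,0)
  BK@(3,4): attacks (3,3) (4,4) (2,4) (4,3) (2,3)
Union (8 distinct): (1,3) (2,0) (2,2) (2,3) (2,4) (3,3) (4,3) (4,4)

Answer: 8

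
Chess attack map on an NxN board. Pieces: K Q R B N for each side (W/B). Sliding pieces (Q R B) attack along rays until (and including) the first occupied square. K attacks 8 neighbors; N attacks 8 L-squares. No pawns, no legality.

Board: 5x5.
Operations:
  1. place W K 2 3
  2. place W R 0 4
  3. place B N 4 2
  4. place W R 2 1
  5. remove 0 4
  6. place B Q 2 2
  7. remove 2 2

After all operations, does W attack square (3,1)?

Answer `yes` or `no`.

Op 1: place WK@(2,3)
Op 2: place WR@(0,4)
Op 3: place BN@(4,2)
Op 4: place WR@(2,1)
Op 5: remove (0,4)
Op 6: place BQ@(2,2)
Op 7: remove (2,2)
Per-piece attacks for W:
  WR@(2,1): attacks (2,2) (2,3) (2,0) (3,1) (4,1) (1,1) (0,1) [ray(0,1) blocked at (2,3)]
  WK@(2,3): attacks (2,4) (2,2) (3,3) (1,3) (3,4) (3,2) (1,4) (1,2)
W attacks (3,1): yes

Answer: yes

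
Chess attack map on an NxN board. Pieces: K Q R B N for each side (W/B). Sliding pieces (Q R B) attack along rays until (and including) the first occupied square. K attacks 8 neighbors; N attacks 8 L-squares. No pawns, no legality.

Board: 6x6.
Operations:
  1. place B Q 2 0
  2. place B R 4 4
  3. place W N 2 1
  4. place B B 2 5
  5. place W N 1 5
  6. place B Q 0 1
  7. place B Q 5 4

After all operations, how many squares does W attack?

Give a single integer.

Op 1: place BQ@(2,0)
Op 2: place BR@(4,4)
Op 3: place WN@(2,1)
Op 4: place BB@(2,5)
Op 5: place WN@(1,5)
Op 6: place BQ@(0,1)
Op 7: place BQ@(5,4)
Per-piece attacks for W:
  WN@(1,5): attacks (2,3) (3,4) (0,3)
  WN@(2,1): attacks (3,3) (4,2) (1,3) (0,2) (4,0) (0,0)
Union (9 distinct): (0,0) (0,2) (0,3) (1,3) (2,3) (3,3) (3,4) (4,0) (4,2)

Answer: 9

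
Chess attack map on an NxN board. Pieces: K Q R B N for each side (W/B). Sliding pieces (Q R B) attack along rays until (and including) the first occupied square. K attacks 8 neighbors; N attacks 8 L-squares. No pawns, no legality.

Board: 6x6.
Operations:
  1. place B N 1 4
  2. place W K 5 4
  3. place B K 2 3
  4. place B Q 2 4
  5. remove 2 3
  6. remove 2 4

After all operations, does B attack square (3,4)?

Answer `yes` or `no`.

Answer: no

Derivation:
Op 1: place BN@(1,4)
Op 2: place WK@(5,4)
Op 3: place BK@(2,3)
Op 4: place BQ@(2,4)
Op 5: remove (2,3)
Op 6: remove (2,4)
Per-piece attacks for B:
  BN@(1,4): attacks (3,5) (2,2) (3,3) (0,2)
B attacks (3,4): no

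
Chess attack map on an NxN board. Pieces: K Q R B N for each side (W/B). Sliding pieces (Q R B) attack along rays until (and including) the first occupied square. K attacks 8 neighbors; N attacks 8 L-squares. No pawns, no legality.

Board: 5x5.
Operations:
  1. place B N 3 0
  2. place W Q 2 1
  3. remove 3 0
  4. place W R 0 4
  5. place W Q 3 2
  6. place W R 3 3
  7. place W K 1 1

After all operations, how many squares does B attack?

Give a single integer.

Answer: 0

Derivation:
Op 1: place BN@(3,0)
Op 2: place WQ@(2,1)
Op 3: remove (3,0)
Op 4: place WR@(0,4)
Op 5: place WQ@(3,2)
Op 6: place WR@(3,3)
Op 7: place WK@(1,1)
Per-piece attacks for B:
Union (0 distinct): (none)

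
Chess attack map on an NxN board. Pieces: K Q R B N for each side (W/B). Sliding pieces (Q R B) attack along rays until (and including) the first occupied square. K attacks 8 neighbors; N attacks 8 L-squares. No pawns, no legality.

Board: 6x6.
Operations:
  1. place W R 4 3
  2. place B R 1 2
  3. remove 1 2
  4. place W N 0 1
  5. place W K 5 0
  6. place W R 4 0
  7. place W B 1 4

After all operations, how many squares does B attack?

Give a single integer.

Op 1: place WR@(4,3)
Op 2: place BR@(1,2)
Op 3: remove (1,2)
Op 4: place WN@(0,1)
Op 5: place WK@(5,0)
Op 6: place WR@(4,0)
Op 7: place WB@(1,4)
Per-piece attacks for B:
Union (0 distinct): (none)

Answer: 0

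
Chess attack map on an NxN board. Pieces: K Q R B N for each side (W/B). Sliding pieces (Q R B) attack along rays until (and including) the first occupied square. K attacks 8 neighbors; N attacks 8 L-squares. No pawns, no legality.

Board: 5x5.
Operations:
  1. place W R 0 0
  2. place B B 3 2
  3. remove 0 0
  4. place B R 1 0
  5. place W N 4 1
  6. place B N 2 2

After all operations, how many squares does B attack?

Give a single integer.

Answer: 16

Derivation:
Op 1: place WR@(0,0)
Op 2: place BB@(3,2)
Op 3: remove (0,0)
Op 4: place BR@(1,0)
Op 5: place WN@(4,1)
Op 6: place BN@(2,2)
Per-piece attacks for B:
  BR@(1,0): attacks (1,1) (1,2) (1,3) (1,4) (2,0) (3,0) (4,0) (0,0)
  BN@(2,2): attacks (3,4) (4,3) (1,4) (0,3) (3,0) (4,1) (1,0) (0,1)
  BB@(3,2): attacks (4,3) (4,1) (2,3) (1,4) (2,1) (1,0) [ray(1,-1) blocked at (4,1); ray(-1,-1) blocked at (1,0)]
Union (16 distinct): (0,0) (0,1) (0,3) (1,0) (1,1) (1,2) (1,3) (1,4) (2,0) (2,1) (2,3) (3,0) (3,4) (4,0) (4,1) (4,3)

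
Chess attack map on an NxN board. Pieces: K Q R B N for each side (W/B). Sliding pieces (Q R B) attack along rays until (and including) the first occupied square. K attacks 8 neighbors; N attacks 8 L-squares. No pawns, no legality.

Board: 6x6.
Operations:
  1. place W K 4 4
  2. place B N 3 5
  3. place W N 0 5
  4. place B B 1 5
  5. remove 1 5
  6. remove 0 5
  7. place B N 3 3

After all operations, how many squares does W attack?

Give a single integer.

Op 1: place WK@(4,4)
Op 2: place BN@(3,5)
Op 3: place WN@(0,5)
Op 4: place BB@(1,5)
Op 5: remove (1,5)
Op 6: remove (0,5)
Op 7: place BN@(3,3)
Per-piece attacks for W:
  WK@(4,4): attacks (4,5) (4,3) (5,4) (3,4) (5,5) (5,3) (3,5) (3,3)
Union (8 distinct): (3,3) (3,4) (3,5) (4,3) (4,5) (5,3) (5,4) (5,5)

Answer: 8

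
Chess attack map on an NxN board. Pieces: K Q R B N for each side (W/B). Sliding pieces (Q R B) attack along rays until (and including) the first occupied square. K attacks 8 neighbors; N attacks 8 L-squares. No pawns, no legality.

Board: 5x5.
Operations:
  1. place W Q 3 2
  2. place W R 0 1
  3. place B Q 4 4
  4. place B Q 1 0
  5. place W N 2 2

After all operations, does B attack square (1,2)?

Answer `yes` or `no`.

Answer: yes

Derivation:
Op 1: place WQ@(3,2)
Op 2: place WR@(0,1)
Op 3: place BQ@(4,4)
Op 4: place BQ@(1,0)
Op 5: place WN@(2,2)
Per-piece attacks for B:
  BQ@(1,0): attacks (1,1) (1,2) (1,3) (1,4) (2,0) (3,0) (4,0) (0,0) (2,1) (3,2) (0,1) [ray(1,1) blocked at (3,2); ray(-1,1) blocked at (0,1)]
  BQ@(4,4): attacks (4,3) (4,2) (4,1) (4,0) (3,4) (2,4) (1,4) (0,4) (3,3) (2,2) [ray(-1,-1) blocked at (2,2)]
B attacks (1,2): yes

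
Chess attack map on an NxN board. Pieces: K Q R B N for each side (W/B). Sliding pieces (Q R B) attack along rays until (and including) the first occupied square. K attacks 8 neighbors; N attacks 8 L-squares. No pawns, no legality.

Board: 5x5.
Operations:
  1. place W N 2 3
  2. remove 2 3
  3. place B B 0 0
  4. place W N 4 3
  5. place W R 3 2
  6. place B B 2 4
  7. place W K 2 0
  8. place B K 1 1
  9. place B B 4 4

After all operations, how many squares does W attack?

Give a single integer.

Answer: 12

Derivation:
Op 1: place WN@(2,3)
Op 2: remove (2,3)
Op 3: place BB@(0,0)
Op 4: place WN@(4,3)
Op 5: place WR@(3,2)
Op 6: place BB@(2,4)
Op 7: place WK@(2,0)
Op 8: place BK@(1,1)
Op 9: place BB@(4,4)
Per-piece attacks for W:
  WK@(2,0): attacks (2,1) (3,0) (1,0) (3,1) (1,1)
  WR@(3,2): attacks (3,3) (3,4) (3,1) (3,0) (4,2) (2,2) (1,2) (0,2)
  WN@(4,3): attacks (2,4) (3,1) (2,2)
Union (12 distinct): (0,2) (1,0) (1,1) (1,2) (2,1) (2,2) (2,4) (3,0) (3,1) (3,3) (3,4) (4,2)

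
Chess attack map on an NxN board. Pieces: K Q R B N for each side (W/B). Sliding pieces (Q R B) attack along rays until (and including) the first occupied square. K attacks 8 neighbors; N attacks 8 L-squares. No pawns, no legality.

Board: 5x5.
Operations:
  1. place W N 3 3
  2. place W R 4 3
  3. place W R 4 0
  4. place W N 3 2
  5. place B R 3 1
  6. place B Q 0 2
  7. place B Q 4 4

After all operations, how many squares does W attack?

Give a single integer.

Op 1: place WN@(3,3)
Op 2: place WR@(4,3)
Op 3: place WR@(4,0)
Op 4: place WN@(3,2)
Op 5: place BR@(3,1)
Op 6: place BQ@(0,2)
Op 7: place BQ@(4,4)
Per-piece attacks for W:
  WN@(3,2): attacks (4,4) (2,4) (1,3) (4,0) (2,0) (1,1)
  WN@(3,3): attacks (1,4) (4,1) (2,1) (1,2)
  WR@(4,0): attacks (4,1) (4,2) (4,3) (3,0) (2,0) (1,0) (0,0) [ray(0,1) blocked at (4,3)]
  WR@(4,3): attacks (4,4) (4,2) (4,1) (4,0) (3,3) [ray(0,1) blocked at (4,4); ray(0,-1) blocked at (4,0); ray(-1,0) blocked at (3,3)]
Union (16 distinct): (0,0) (1,0) (1,1) (1,2) (1,3) (1,4) (2,0) (2,1) (2,4) (3,0) (3,3) (4,0) (4,1) (4,2) (4,3) (4,4)

Answer: 16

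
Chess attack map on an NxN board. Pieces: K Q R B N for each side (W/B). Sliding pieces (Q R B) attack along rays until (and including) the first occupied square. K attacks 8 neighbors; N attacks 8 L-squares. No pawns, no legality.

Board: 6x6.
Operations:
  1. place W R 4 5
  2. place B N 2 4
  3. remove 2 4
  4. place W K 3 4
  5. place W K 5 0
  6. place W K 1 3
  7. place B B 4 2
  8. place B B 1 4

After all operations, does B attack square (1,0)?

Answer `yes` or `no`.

Answer: no

Derivation:
Op 1: place WR@(4,5)
Op 2: place BN@(2,4)
Op 3: remove (2,4)
Op 4: place WK@(3,4)
Op 5: place WK@(5,0)
Op 6: place WK@(1,3)
Op 7: place BB@(4,2)
Op 8: place BB@(1,4)
Per-piece attacks for B:
  BB@(1,4): attacks (2,5) (2,3) (3,2) (4,1) (5,0) (0,5) (0,3) [ray(1,-1) blocked at (5,0)]
  BB@(4,2): attacks (5,3) (5,1) (3,3) (2,4) (1,5) (3,1) (2,0)
B attacks (1,0): no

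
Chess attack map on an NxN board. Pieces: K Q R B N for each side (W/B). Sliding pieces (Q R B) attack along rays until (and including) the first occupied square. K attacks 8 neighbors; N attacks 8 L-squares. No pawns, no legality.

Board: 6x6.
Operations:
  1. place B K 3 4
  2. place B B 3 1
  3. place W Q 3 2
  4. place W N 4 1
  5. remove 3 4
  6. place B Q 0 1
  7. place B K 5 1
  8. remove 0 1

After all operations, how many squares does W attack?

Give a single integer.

Op 1: place BK@(3,4)
Op 2: place BB@(3,1)
Op 3: place WQ@(3,2)
Op 4: place WN@(4,1)
Op 5: remove (3,4)
Op 6: place BQ@(0,1)
Op 7: place BK@(5,1)
Op 8: remove (0,1)
Per-piece attacks for W:
  WQ@(3,2): attacks (3,3) (3,4) (3,5) (3,1) (4,2) (5,2) (2,2) (1,2) (0,2) (4,3) (5,4) (4,1) (2,3) (1,4) (0,5) (2,1) (1,0) [ray(0,-1) blocked at (3,1); ray(1,-1) blocked at (4,1)]
  WN@(4,1): attacks (5,3) (3,3) (2,2) (2,0)
Union (19 distinct): (0,2) (0,5) (1,0) (1,2) (1,4) (2,0) (2,1) (2,2) (2,3) (3,1) (3,3) (3,4) (3,5) (4,1) (4,2) (4,3) (5,2) (5,3) (5,4)

Answer: 19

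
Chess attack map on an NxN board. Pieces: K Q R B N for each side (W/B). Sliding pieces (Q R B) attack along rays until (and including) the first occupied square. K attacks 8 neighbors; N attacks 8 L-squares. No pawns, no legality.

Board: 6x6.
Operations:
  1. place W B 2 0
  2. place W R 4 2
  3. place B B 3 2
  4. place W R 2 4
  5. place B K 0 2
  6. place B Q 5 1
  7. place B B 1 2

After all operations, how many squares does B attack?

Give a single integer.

Answer: 23

Derivation:
Op 1: place WB@(2,0)
Op 2: place WR@(4,2)
Op 3: place BB@(3,2)
Op 4: place WR@(2,4)
Op 5: place BK@(0,2)
Op 6: place BQ@(5,1)
Op 7: place BB@(1,2)
Per-piece attacks for B:
  BK@(0,2): attacks (0,3) (0,1) (1,2) (1,3) (1,1)
  BB@(1,2): attacks (2,3) (3,4) (4,5) (2,1) (3,0) (0,3) (0,1)
  BB@(3,2): attacks (4,3) (5,4) (4,1) (5,0) (2,3) (1,4) (0,5) (2,1) (1,0)
  BQ@(5,1): attacks (5,2) (5,3) (5,4) (5,5) (5,0) (4,1) (3,1) (2,1) (1,1) (0,1) (4,2) (4,0) [ray(-1,1) blocked at (4,2)]
Union (23 distinct): (0,1) (0,3) (0,5) (1,0) (1,1) (1,2) (1,3) (1,4) (2,1) (2,3) (3,0) (3,1) (3,4) (4,0) (4,1) (4,2) (4,3) (4,5) (5,0) (5,2) (5,3) (5,4) (5,5)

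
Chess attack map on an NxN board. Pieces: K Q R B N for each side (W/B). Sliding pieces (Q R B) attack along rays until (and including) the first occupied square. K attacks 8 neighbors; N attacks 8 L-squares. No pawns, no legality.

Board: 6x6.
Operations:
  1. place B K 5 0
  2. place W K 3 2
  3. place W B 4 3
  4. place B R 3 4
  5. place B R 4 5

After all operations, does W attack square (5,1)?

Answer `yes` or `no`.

Op 1: place BK@(5,0)
Op 2: place WK@(3,2)
Op 3: place WB@(4,3)
Op 4: place BR@(3,4)
Op 5: place BR@(4,5)
Per-piece attacks for W:
  WK@(3,2): attacks (3,3) (3,1) (4,2) (2,2) (4,3) (4,1) (2,3) (2,1)
  WB@(4,3): attacks (5,4) (5,2) (3,4) (3,2) [ray(-1,1) blocked at (3,4); ray(-1,-1) blocked at (3,2)]
W attacks (5,1): no

Answer: no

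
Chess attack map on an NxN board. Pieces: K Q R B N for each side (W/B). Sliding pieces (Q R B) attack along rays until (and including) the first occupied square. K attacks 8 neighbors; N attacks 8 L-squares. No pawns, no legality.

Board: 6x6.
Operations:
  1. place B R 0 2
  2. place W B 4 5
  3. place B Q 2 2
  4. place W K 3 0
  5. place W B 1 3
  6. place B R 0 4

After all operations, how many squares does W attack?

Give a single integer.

Answer: 15

Derivation:
Op 1: place BR@(0,2)
Op 2: place WB@(4,5)
Op 3: place BQ@(2,2)
Op 4: place WK@(3,0)
Op 5: place WB@(1,3)
Op 6: place BR@(0,4)
Per-piece attacks for W:
  WB@(1,3): attacks (2,4) (3,5) (2,2) (0,4) (0,2) [ray(1,-1) blocked at (2,2); ray(-1,1) blocked at (0,4); ray(-1,-1) blocked at (0,2)]
  WK@(3,0): attacks (3,1) (4,0) (2,0) (4,1) (2,1)
  WB@(4,5): attacks (5,4) (3,4) (2,3) (1,2) (0,1)
Union (15 distinct): (0,1) (0,2) (0,4) (1,2) (2,0) (2,1) (2,2) (2,3) (2,4) (3,1) (3,4) (3,5) (4,0) (4,1) (5,4)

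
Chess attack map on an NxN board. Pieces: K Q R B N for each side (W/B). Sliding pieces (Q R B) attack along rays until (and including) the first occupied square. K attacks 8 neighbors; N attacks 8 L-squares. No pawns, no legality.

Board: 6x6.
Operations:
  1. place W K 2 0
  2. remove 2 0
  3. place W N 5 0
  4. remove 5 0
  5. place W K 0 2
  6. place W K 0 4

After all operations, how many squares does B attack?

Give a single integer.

Answer: 0

Derivation:
Op 1: place WK@(2,0)
Op 2: remove (2,0)
Op 3: place WN@(5,0)
Op 4: remove (5,0)
Op 5: place WK@(0,2)
Op 6: place WK@(0,4)
Per-piece attacks for B:
Union (0 distinct): (none)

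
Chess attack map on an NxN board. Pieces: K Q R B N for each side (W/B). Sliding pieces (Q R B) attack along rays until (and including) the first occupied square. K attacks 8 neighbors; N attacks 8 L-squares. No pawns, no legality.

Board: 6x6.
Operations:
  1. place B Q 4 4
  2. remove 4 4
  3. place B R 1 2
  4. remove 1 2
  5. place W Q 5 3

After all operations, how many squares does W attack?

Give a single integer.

Answer: 15

Derivation:
Op 1: place BQ@(4,4)
Op 2: remove (4,4)
Op 3: place BR@(1,2)
Op 4: remove (1,2)
Op 5: place WQ@(5,3)
Per-piece attacks for W:
  WQ@(5,3): attacks (5,4) (5,5) (5,2) (5,1) (5,0) (4,3) (3,3) (2,3) (1,3) (0,3) (4,4) (3,5) (4,2) (3,1) (2,0)
Union (15 distinct): (0,3) (1,3) (2,0) (2,3) (3,1) (3,3) (3,5) (4,2) (4,3) (4,4) (5,0) (5,1) (5,2) (5,4) (5,5)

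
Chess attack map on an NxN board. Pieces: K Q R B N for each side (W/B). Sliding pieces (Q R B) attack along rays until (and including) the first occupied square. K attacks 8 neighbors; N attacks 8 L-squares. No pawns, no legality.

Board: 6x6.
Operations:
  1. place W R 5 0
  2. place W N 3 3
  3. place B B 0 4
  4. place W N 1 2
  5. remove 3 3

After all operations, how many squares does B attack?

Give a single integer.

Answer: 5

Derivation:
Op 1: place WR@(5,0)
Op 2: place WN@(3,3)
Op 3: place BB@(0,4)
Op 4: place WN@(1,2)
Op 5: remove (3,3)
Per-piece attacks for B:
  BB@(0,4): attacks (1,5) (1,3) (2,2) (3,1) (4,0)
Union (5 distinct): (1,3) (1,5) (2,2) (3,1) (4,0)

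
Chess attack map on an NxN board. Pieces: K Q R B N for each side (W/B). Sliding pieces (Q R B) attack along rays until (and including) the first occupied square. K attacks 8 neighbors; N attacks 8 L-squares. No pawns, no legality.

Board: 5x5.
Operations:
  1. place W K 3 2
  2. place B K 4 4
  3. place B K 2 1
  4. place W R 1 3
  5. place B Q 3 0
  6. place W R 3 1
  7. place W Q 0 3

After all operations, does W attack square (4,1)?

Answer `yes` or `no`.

Op 1: place WK@(3,2)
Op 2: place BK@(4,4)
Op 3: place BK@(2,1)
Op 4: place WR@(1,3)
Op 5: place BQ@(3,0)
Op 6: place WR@(3,1)
Op 7: place WQ@(0,3)
Per-piece attacks for W:
  WQ@(0,3): attacks (0,4) (0,2) (0,1) (0,0) (1,3) (1,4) (1,2) (2,1) [ray(1,0) blocked at (1,3); ray(1,-1) blocked at (2,1)]
  WR@(1,3): attacks (1,4) (1,2) (1,1) (1,0) (2,3) (3,3) (4,3) (0,3) [ray(-1,0) blocked at (0,3)]
  WR@(3,1): attacks (3,2) (3,0) (4,1) (2,1) [ray(0,1) blocked at (3,2); ray(0,-1) blocked at (3,0); ray(-1,0) blocked at (2,1)]
  WK@(3,2): attacks (3,3) (3,1) (4,2) (2,2) (4,3) (4,1) (2,3) (2,1)
W attacks (4,1): yes

Answer: yes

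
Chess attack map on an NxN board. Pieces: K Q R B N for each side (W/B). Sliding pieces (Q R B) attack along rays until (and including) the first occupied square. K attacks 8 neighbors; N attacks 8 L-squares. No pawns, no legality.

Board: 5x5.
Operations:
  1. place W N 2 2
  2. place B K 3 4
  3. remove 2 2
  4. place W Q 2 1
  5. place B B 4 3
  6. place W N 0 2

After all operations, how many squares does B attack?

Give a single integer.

Op 1: place WN@(2,2)
Op 2: place BK@(3,4)
Op 3: remove (2,2)
Op 4: place WQ@(2,1)
Op 5: place BB@(4,3)
Op 6: place WN@(0,2)
Per-piece attacks for B:
  BK@(3,4): attacks (3,3) (4,4) (2,4) (4,3) (2,3)
  BB@(4,3): attacks (3,4) (3,2) (2,1) [ray(-1,1) blocked at (3,4); ray(-1,-1) blocked at (2,1)]
Union (8 distinct): (2,1) (2,3) (2,4) (3,2) (3,3) (3,4) (4,3) (4,4)

Answer: 8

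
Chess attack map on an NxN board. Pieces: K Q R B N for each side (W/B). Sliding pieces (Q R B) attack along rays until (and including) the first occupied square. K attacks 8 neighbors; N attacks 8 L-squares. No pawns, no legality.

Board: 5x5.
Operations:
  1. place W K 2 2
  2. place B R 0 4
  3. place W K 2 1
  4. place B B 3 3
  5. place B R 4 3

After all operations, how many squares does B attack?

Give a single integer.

Answer: 13

Derivation:
Op 1: place WK@(2,2)
Op 2: place BR@(0,4)
Op 3: place WK@(2,1)
Op 4: place BB@(3,3)
Op 5: place BR@(4,3)
Per-piece attacks for B:
  BR@(0,4): attacks (0,3) (0,2) (0,1) (0,0) (1,4) (2,4) (3,4) (4,4)
  BB@(3,3): attacks (4,4) (4,2) (2,4) (2,2) [ray(-1,-1) blocked at (2,2)]
  BR@(4,3): attacks (4,4) (4,2) (4,1) (4,0) (3,3) [ray(-1,0) blocked at (3,3)]
Union (13 distinct): (0,0) (0,1) (0,2) (0,3) (1,4) (2,2) (2,4) (3,3) (3,4) (4,0) (4,1) (4,2) (4,4)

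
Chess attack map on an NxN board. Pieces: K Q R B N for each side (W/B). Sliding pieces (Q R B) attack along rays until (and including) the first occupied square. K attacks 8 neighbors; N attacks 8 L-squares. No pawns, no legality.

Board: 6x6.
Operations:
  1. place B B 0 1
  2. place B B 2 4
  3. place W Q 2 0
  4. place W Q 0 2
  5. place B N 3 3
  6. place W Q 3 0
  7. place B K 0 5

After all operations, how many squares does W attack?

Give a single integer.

Answer: 25

Derivation:
Op 1: place BB@(0,1)
Op 2: place BB@(2,4)
Op 3: place WQ@(2,0)
Op 4: place WQ@(0,2)
Op 5: place BN@(3,3)
Op 6: place WQ@(3,0)
Op 7: place BK@(0,5)
Per-piece attacks for W:
  WQ@(0,2): attacks (0,3) (0,4) (0,5) (0,1) (1,2) (2,2) (3,2) (4,2) (5,2) (1,3) (2,4) (1,1) (2,0) [ray(0,1) blocked at (0,5); ray(0,-1) blocked at (0,1); ray(1,1) blocked at (2,4); ray(1,-1) blocked at (2,0)]
  WQ@(2,0): attacks (2,1) (2,2) (2,3) (2,4) (3,0) (1,0) (0,0) (3,1) (4,2) (5,3) (1,1) (0,2) [ray(0,1) blocked at (2,4); ray(1,0) blocked at (3,0); ray(-1,1) blocked at (0,2)]
  WQ@(3,0): attacks (3,1) (3,2) (3,3) (4,0) (5,0) (2,0) (4,1) (5,2) (2,1) (1,2) (0,3) [ray(0,1) blocked at (3,3); ray(-1,0) blocked at (2,0)]
Union (25 distinct): (0,0) (0,1) (0,2) (0,3) (0,4) (0,5) (1,0) (1,1) (1,2) (1,3) (2,0) (2,1) (2,2) (2,3) (2,4) (3,0) (3,1) (3,2) (3,3) (4,0) (4,1) (4,2) (5,0) (5,2) (5,3)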